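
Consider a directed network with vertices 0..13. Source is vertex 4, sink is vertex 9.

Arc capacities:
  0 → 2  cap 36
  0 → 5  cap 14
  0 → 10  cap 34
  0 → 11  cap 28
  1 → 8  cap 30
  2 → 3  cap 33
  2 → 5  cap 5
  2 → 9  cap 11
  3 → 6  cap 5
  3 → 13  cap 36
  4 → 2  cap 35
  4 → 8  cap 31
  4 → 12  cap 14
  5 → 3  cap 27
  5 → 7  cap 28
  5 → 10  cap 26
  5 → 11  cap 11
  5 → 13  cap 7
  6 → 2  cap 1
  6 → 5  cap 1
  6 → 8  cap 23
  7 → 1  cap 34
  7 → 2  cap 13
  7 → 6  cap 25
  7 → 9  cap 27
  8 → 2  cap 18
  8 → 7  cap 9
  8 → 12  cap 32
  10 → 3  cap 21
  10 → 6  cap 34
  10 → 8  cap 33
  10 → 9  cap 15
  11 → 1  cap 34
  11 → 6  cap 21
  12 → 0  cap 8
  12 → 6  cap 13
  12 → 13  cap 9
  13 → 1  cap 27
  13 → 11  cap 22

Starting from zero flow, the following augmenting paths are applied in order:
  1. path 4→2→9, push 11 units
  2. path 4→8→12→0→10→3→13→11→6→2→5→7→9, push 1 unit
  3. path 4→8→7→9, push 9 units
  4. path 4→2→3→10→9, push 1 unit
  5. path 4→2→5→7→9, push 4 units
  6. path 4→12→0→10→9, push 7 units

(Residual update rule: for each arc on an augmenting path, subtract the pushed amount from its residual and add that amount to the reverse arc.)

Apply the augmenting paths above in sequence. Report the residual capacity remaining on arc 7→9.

Residual capacity of (7,9): 13

after path 1 (4→2→9, push 11): res(7,9)=27
after path 2 (4→8→12→0→10→3→13→11→6→2→5→7→9, push 1): res(7,9)=26
after path 3 (4→8→7→9, push 9): res(7,9)=17
after path 4 (4→2→3→10→9, push 1): res(7,9)=17
after path 5 (4→2→5→7→9, push 4): res(7,9)=13
after path 6 (4→12→0→10→9, push 7): res(7,9)=13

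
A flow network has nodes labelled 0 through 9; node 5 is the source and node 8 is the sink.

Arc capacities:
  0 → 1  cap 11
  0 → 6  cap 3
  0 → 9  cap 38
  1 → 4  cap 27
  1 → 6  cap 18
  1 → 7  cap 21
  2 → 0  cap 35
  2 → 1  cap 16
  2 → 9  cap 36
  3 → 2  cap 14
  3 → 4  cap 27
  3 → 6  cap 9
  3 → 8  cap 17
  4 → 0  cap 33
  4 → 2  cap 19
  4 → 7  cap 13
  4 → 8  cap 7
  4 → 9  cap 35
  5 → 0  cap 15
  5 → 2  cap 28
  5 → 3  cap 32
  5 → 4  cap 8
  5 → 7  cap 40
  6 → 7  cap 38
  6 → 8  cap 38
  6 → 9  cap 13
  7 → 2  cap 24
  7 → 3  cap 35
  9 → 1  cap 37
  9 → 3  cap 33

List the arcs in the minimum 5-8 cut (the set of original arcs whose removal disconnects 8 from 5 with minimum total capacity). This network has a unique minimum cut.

Min-cut arcs: {(0,6), (1,6), (3,6), (3,8), (4,8)} (total capacity 54)

augment #1: 5→3→8 push 17
augment #2: 5→4→8 push 7
augment #3: 5→0→6→8 push 3
augment #4: 5→3→6→8 push 9
augment #5: 5→0→1→6→8 push 11
augment #6: 5→2→1→6→8 push 7
max flow = 54; residual-reachable set from 5 gives S-side
cut edges (S→T): {(0,6), (1,6), (3,6), (3,8), (4,8)} total cap 54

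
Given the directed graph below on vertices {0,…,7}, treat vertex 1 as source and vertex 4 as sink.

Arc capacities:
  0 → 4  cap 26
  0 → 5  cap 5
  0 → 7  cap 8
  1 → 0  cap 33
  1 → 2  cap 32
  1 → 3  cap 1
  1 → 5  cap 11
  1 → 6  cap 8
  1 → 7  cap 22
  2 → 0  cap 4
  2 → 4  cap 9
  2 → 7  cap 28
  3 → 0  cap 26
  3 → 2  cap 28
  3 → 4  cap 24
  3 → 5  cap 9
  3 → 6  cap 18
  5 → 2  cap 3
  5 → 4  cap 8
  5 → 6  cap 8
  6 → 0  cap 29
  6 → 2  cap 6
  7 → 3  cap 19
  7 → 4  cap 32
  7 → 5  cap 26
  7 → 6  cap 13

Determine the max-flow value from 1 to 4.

Maximum flow value: 95

augment #1: 1→0→4 bottleneck 26, total now 26
augment #2: 1→2→4 bottleneck 9, total now 35
augment #3: 1→3→4 bottleneck 1, total now 36
augment #4: 1→5→4 bottleneck 8, total now 44
augment #5: 1→7→4 bottleneck 22, total now 66
augment #6: 1→0→7→4 bottleneck 7, total now 73
augment #7: 1→2→7→4 bottleneck 3, total now 76
augment #8: 1→2→7→3→4 bottleneck 19, total now 95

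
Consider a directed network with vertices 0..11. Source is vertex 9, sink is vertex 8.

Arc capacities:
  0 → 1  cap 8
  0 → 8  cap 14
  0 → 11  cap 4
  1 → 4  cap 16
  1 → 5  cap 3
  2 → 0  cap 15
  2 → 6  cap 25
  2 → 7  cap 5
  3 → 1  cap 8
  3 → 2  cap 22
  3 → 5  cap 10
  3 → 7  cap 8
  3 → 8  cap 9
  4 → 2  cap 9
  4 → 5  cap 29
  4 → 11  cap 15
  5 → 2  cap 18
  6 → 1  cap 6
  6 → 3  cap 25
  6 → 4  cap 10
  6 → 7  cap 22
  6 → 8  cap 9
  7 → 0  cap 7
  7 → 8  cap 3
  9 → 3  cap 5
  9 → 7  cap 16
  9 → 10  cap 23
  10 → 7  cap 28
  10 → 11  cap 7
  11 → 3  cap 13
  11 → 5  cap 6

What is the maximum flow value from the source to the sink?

Maximum flow value: 22

augment #1: 9→3→8 bottleneck 5, total now 5
augment #2: 9→7→8 bottleneck 3, total now 8
augment #3: 9→7→0→8 bottleneck 7, total now 15
augment #4: 9→10→11→3→8 bottleneck 4, total now 19
augment #5: 9→10→11→3→2→0→8 bottleneck 3, total now 22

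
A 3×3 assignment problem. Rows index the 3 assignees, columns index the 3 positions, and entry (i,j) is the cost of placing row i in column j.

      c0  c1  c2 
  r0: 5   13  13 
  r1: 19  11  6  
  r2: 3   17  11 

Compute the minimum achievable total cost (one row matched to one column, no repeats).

optimal assignment: row0→col1 (cost 13), row1→col2 (cost 6), row2→col0 (cost 3)
total = 13 + 6 + 3 = 22

Minimum assignment cost: 22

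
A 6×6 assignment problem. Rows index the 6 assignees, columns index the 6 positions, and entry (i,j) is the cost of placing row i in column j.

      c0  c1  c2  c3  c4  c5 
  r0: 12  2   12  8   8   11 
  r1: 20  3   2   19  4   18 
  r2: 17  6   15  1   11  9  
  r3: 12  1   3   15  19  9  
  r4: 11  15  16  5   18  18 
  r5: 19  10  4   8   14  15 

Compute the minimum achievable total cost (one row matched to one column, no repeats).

optimal assignment: row0→col1 (cost 2), row1→col4 (cost 4), row2→col3 (cost 1), row3→col5 (cost 9), row4→col0 (cost 11), row5→col2 (cost 4)
total = 2 + 4 + 1 + 9 + 11 + 4 = 31

Minimum assignment cost: 31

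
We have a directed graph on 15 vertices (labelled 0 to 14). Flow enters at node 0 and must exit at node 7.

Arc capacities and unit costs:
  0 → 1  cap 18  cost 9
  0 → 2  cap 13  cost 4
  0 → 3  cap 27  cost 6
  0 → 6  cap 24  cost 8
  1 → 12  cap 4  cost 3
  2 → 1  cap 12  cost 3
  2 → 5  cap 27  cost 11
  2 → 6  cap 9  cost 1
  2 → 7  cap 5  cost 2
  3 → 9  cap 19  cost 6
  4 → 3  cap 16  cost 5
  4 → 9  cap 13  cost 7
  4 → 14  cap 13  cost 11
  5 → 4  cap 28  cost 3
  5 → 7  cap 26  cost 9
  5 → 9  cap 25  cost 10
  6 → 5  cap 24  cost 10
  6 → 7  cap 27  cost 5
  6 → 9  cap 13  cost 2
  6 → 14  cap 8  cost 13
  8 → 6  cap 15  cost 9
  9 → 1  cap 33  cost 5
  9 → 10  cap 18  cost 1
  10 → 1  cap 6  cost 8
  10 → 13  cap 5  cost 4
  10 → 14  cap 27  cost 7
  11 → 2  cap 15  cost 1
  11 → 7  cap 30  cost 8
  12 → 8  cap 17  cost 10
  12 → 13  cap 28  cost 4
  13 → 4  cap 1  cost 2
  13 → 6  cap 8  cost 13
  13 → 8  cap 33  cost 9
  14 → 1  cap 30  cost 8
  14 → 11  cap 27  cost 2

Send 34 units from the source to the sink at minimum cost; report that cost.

Minimum cost for 34 units: 411

shortest-cost path #1: 0→2→7 push 5 @ unit cost 6 (adds 30)
shortest-cost path #2: 0→2→6→7 push 8 @ unit cost 10 (adds 80)
shortest-cost path #3: 0→6→7 push 19 @ unit cost 13 (adds 247)
shortest-cost path #4: 0→6→5→7 push 2 @ unit cost 27 (adds 54)
total cost = 411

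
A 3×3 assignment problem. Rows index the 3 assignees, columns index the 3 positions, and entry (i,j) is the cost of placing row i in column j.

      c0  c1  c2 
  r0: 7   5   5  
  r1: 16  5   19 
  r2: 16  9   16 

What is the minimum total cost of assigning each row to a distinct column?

optimal assignment: row0→col2 (cost 5), row1→col1 (cost 5), row2→col0 (cost 16)
total = 5 + 5 + 16 = 26

Minimum assignment cost: 26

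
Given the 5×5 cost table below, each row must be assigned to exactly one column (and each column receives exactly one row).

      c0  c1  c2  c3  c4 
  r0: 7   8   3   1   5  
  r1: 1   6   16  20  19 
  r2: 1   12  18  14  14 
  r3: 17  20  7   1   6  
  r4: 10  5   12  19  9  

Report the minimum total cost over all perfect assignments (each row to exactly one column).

optimal assignment: row0→col2 (cost 3), row1→col1 (cost 6), row2→col0 (cost 1), row3→col3 (cost 1), row4→col4 (cost 9)
total = 3 + 6 + 1 + 1 + 9 = 20

Minimum assignment cost: 20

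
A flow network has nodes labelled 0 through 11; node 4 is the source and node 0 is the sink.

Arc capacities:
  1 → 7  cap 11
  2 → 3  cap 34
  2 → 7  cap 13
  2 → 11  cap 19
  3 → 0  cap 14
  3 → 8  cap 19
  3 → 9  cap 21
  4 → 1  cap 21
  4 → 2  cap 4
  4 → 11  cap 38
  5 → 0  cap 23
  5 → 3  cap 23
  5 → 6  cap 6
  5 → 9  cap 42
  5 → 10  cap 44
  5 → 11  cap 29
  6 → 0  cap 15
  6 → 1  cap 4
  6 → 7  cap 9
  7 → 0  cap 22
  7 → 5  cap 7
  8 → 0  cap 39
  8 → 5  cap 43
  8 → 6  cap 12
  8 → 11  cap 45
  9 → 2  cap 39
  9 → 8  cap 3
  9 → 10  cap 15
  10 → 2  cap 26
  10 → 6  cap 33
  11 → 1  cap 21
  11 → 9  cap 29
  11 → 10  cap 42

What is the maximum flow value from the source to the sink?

augment #1: 4→1→7→0 bottleneck 11, total now 11
augment #2: 4→2→3→0 bottleneck 4, total now 15
augment #3: 4→11→9→8→0 bottleneck 3, total now 18
augment #4: 4→11→10→6→0 bottleneck 15, total now 33
augment #5: 4→11→9→2→3→0 bottleneck 10, total now 43
augment #6: 4→11→9→2→7→0 bottleneck 10, total now 53

Maximum flow value: 53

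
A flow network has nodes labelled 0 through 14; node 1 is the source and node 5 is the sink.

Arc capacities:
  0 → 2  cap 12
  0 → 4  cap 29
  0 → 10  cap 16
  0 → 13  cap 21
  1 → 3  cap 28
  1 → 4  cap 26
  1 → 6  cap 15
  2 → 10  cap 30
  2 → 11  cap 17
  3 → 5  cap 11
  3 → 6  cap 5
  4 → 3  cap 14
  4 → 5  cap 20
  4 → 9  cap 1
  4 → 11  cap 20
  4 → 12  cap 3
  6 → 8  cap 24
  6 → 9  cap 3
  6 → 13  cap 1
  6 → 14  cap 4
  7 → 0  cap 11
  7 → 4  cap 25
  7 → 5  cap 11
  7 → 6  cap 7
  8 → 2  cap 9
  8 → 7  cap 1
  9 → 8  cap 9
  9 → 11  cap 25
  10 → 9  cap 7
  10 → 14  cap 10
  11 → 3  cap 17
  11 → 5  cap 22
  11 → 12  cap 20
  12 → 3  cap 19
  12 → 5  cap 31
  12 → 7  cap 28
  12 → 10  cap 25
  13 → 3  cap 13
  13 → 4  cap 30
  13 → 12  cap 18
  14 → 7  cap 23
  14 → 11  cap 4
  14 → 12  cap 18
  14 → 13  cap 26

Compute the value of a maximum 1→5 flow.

augment #1: 1→3→5 bottleneck 11, total now 11
augment #2: 1→4→5 bottleneck 20, total now 31
augment #3: 1→4→11→5 bottleneck 6, total now 37
augment #4: 1→6→8→7→5 bottleneck 1, total now 38
augment #5: 1→6→9→11→5 bottleneck 3, total now 41
augment #6: 1→6→13→12→5 bottleneck 1, total now 42
augment #7: 1→6→14→7→5 bottleneck 4, total now 46
augment #8: 1→6→8→2→11→5 bottleneck 6, total now 52
augment #9: 1→3→6→8→2→11→5 bottleneck 3, total now 55

Maximum flow value: 55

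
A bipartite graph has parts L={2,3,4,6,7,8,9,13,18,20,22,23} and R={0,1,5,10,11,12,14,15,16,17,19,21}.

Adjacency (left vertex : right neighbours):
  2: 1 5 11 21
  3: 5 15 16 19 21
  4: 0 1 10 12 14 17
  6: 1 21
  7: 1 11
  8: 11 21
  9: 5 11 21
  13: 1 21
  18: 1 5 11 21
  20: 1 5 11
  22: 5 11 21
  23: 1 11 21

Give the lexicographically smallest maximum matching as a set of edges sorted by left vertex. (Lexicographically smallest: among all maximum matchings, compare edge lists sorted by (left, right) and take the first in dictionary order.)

|M| = 6 (so the lex-smallest maximum matching has 6 edges)
process left vertices in ascending order; for each, take the smallest-labelled available neighbour that still permits 6 edges overall, or leave it unmatched if none does
lex-smallest matching: {2-1, 3-15, 4-0, 6-21, 7-11, 9-5}

Lex-smallest maximum matching: {(2,1), (3,15), (4,0), (6,21), (7,11), (9,5)}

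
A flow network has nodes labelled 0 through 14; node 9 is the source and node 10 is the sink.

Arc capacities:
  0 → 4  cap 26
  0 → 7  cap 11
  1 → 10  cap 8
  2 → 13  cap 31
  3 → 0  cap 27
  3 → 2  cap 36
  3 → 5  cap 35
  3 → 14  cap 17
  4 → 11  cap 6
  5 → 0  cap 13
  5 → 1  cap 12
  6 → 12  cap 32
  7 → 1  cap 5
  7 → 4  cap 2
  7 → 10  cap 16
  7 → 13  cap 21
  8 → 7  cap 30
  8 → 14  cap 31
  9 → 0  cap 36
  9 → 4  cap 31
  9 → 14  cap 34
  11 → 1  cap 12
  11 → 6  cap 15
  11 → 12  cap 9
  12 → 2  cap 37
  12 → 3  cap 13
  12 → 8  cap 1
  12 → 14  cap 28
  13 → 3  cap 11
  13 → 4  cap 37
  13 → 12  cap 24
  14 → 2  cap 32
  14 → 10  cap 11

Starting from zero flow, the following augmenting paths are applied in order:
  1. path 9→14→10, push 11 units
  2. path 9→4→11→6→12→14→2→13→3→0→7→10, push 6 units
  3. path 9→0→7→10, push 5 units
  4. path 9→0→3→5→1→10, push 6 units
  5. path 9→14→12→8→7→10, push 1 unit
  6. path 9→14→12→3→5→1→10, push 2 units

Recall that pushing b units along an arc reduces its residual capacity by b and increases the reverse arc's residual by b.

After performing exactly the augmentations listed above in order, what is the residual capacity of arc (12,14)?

Residual capacity of (12,14): 25

after path 1 (9→14→10, push 11): res(12,14)=28
after path 2 (9→4→11→6→12→14→2→13→3→0→7→10, push 6): res(12,14)=22
after path 3 (9→0→7→10, push 5): res(12,14)=22
after path 4 (9→0→3→5→1→10, push 6): res(12,14)=22
after path 5 (9→14→12→8→7→10, push 1): res(12,14)=23
after path 6 (9→14→12→3→5→1→10, push 2): res(12,14)=25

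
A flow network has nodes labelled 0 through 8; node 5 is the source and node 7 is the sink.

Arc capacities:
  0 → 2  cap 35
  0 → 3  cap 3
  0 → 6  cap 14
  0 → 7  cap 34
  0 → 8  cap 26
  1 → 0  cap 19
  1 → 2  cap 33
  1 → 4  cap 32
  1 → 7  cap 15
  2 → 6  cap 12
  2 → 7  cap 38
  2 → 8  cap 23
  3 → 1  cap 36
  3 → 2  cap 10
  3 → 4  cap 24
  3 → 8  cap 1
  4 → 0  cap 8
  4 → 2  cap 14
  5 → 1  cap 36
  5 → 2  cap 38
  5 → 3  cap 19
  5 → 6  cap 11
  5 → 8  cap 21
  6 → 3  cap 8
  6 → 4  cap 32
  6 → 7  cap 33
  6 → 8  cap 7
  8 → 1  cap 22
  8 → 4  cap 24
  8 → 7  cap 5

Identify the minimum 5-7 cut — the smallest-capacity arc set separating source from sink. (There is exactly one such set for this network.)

augment #1: 5→1→7 push 15
augment #2: 5→2→7 push 38
augment #3: 5→6→7 push 11
augment #4: 5→8→7 push 5
augment #5: 5→1→0→7 push 19
augment #6: 5→1→2→6→7 push 2
augment #7: 5→3→2→6→7 push 10
augment #8: 5→3→4→0→7 push 8
max flow = 108; residual-reachable set from 5 gives S-side
cut edges (S→T): {(1,0), (1,7), (2,6), (2,7), (4,0), (5,6), (8,7)} total cap 108

Min-cut arcs: {(1,0), (1,7), (2,6), (2,7), (4,0), (5,6), (8,7)} (total capacity 108)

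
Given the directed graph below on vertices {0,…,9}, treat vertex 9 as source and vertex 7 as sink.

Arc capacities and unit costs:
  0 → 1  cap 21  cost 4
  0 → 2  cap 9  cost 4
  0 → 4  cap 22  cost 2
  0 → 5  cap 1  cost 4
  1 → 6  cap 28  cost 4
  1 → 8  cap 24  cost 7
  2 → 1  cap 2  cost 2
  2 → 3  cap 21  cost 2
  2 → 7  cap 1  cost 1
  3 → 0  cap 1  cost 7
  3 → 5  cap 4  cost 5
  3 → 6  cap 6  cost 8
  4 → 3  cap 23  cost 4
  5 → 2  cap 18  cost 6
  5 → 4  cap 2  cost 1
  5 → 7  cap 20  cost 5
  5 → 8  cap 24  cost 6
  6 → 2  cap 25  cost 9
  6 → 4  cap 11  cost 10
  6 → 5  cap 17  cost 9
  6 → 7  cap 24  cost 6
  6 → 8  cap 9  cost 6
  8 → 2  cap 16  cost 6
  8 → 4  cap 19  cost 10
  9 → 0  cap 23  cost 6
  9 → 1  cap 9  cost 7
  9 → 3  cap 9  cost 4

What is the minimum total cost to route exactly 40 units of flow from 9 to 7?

Minimum cost for 40 units: 811

shortest-cost path #1: 9→0→2→7 push 1 @ unit cost 11 (adds 11)
shortest-cost path #2: 9→3→5→7 push 4 @ unit cost 14 (adds 56)
shortest-cost path #3: 9→0→5→7 push 1 @ unit cost 15 (adds 15)
shortest-cost path #4: 9→1→6→7 push 9 @ unit cost 17 (adds 153)
shortest-cost path #5: 9→3→6→7 push 5 @ unit cost 18 (adds 90)
shortest-cost path #6: 9→0→1→6→7 push 10 @ unit cost 20 (adds 200)
shortest-cost path #7: 9→0→1→6→5→7 push 9 @ unit cost 28 (adds 252)
shortest-cost path #8: 9→0→2→3→6→5→7 push 1 @ unit cost 34 (adds 34)
total cost = 811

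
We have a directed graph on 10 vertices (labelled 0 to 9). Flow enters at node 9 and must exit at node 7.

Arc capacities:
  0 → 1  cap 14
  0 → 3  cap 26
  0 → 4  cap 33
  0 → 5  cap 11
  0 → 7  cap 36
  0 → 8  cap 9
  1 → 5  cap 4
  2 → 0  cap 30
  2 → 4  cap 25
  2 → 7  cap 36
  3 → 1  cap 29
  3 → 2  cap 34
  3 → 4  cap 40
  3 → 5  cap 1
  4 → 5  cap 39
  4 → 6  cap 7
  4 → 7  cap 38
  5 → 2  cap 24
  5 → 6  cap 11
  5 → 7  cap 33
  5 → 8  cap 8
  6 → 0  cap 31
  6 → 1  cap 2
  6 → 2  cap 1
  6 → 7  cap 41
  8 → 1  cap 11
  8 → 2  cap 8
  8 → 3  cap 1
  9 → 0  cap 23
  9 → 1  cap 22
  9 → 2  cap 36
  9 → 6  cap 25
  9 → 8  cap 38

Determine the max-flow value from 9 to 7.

augment #1: 9→0→7 bottleneck 23, total now 23
augment #2: 9→2→7 bottleneck 36, total now 59
augment #3: 9→6→7 bottleneck 25, total now 84
augment #4: 9→1→5→7 bottleneck 4, total now 88
augment #5: 9→8→2→0→7 bottleneck 8, total now 96
augment #6: 9→8→3→4→7 bottleneck 1, total now 97

Maximum flow value: 97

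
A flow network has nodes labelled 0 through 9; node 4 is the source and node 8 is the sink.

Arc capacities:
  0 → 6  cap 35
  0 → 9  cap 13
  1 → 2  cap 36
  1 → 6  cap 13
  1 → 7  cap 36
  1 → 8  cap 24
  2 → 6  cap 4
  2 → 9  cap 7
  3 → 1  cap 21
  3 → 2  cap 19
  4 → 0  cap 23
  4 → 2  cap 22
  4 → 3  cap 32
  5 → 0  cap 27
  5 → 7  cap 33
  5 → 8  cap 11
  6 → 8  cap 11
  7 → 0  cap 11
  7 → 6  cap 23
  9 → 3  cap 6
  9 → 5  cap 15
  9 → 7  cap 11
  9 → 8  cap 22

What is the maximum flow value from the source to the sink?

augment #1: 4→0→6→8 bottleneck 11, total now 11
augment #2: 4→0→9→8 bottleneck 12, total now 23
augment #3: 4→2→9→8 bottleneck 7, total now 30
augment #4: 4→3→1→8 bottleneck 21, total now 51
augment #5: 4→2→6→0→9→8 bottleneck 1, total now 52

Maximum flow value: 52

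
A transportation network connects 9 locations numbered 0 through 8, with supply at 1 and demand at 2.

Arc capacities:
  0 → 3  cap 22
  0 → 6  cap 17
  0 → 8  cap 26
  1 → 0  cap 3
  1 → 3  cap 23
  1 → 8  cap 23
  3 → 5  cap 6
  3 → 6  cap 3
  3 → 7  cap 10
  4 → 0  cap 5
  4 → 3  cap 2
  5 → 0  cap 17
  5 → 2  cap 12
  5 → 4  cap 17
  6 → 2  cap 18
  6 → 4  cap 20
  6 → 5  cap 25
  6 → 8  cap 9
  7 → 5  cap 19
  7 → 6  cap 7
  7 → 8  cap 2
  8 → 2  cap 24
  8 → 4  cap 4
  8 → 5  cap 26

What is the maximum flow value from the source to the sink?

Maximum flow value: 45

augment #1: 1→8→2 bottleneck 23, total now 23
augment #2: 1→0→6→2 bottleneck 3, total now 26
augment #3: 1→3→5→2 bottleneck 6, total now 32
augment #4: 1→3→6→2 bottleneck 3, total now 35
augment #5: 1→3→7→5→2 bottleneck 6, total now 41
augment #6: 1→3→7→6→2 bottleneck 4, total now 45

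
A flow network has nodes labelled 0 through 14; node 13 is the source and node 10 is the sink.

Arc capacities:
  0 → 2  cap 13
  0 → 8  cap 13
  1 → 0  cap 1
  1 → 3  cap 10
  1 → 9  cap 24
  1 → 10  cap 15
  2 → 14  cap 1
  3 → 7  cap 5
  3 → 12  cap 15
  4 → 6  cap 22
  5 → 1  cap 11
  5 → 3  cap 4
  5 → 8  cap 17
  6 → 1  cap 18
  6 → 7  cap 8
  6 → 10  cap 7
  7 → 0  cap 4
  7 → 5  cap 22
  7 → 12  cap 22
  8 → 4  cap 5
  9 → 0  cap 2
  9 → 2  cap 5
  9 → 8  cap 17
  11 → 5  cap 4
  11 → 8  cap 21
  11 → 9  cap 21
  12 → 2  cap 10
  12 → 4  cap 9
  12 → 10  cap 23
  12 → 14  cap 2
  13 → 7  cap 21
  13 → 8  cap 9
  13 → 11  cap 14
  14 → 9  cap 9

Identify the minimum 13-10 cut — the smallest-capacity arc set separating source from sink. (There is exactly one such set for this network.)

Min-cut arcs: {(8,4), (11,5), (13,7)} (total capacity 30)

augment #1: 13→7→12→10 push 21
augment #2: 13→8→4→6→10 push 5
augment #3: 13→11→5→1→10 push 4
max flow = 30; residual-reachable set from 13 gives S-side
cut edges (S→T): {(8,4), (11,5), (13,7)} total cap 30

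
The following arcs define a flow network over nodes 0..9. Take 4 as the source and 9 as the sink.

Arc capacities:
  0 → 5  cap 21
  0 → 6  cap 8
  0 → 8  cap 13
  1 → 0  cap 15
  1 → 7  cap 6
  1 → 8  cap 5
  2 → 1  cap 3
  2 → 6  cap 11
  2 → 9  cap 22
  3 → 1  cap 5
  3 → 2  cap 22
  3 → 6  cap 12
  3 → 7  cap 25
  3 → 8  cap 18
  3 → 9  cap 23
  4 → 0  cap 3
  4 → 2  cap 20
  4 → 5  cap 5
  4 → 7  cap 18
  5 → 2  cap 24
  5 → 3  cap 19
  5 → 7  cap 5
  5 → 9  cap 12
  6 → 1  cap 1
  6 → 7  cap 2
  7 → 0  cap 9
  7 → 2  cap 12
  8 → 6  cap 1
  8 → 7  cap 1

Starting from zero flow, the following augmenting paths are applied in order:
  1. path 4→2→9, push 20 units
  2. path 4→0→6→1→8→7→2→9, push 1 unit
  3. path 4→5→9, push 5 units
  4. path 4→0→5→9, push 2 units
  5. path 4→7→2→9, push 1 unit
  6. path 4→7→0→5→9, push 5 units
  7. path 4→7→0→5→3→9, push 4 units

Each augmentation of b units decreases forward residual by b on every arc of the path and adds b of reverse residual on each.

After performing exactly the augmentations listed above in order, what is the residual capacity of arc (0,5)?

after path 1 (4→2→9, push 20): res(0,5)=21
after path 2 (4→0→6→1→8→7→2→9, push 1): res(0,5)=21
after path 3 (4→5→9, push 5): res(0,5)=21
after path 4 (4→0→5→9, push 2): res(0,5)=19
after path 5 (4→7→2→9, push 1): res(0,5)=19
after path 6 (4→7→0→5→9, push 5): res(0,5)=14
after path 7 (4→7→0→5→3→9, push 4): res(0,5)=10

Residual capacity of (0,5): 10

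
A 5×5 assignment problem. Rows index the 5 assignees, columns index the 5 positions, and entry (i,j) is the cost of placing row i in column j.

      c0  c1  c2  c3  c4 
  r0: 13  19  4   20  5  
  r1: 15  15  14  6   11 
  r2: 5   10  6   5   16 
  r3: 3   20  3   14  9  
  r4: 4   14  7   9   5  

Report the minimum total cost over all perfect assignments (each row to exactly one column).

Minimum assignment cost: 28

one of 2 optimal assignments: row0→col2 (cost 4), row1→col3 (cost 6), row2→col1 (cost 10), row3→col0 (cost 3), row4→col4 (cost 5)
total = 4 + 6 + 10 + 3 + 5 = 28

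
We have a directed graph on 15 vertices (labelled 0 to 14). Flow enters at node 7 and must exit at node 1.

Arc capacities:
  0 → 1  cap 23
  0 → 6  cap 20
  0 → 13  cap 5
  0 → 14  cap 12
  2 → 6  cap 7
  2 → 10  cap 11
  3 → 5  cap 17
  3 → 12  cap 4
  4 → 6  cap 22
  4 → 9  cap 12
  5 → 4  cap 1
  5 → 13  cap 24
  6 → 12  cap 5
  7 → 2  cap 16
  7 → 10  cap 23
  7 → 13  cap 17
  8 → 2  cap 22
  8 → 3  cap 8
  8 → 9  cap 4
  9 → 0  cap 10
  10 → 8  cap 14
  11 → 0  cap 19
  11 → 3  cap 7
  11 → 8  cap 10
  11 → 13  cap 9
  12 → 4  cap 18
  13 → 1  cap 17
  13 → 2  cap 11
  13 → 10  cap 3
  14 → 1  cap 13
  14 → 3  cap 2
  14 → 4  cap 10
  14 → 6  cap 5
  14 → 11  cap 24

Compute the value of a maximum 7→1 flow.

augment #1: 7→13→1 bottleneck 17, total now 17
augment #2: 7→10→8→9→0→1 bottleneck 4, total now 21
augment #3: 7→2→6→12→4→9→0→1 bottleneck 5, total now 26
augment #4: 7→10→8→3→5→4→9→0→1 bottleneck 1, total now 27

Maximum flow value: 27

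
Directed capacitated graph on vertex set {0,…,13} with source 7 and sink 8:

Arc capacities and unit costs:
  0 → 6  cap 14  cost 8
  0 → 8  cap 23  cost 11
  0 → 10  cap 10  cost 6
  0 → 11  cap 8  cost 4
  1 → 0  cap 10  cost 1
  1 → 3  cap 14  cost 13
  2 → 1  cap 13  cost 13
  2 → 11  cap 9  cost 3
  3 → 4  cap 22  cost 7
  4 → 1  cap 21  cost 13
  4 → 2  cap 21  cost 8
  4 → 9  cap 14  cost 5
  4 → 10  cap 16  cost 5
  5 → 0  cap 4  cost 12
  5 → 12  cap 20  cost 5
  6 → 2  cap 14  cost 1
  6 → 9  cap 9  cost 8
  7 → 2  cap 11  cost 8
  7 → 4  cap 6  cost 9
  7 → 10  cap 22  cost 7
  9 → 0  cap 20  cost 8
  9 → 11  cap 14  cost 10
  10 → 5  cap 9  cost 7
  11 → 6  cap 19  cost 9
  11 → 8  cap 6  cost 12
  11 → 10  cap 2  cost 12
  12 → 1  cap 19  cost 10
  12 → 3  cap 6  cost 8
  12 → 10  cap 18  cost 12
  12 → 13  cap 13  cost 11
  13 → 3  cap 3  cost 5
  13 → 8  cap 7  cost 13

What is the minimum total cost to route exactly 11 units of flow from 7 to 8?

Minimum cost for 11 units: 303

shortest-cost path #1: 7→2→11→8 push 6 @ unit cost 23 (adds 138)
shortest-cost path #2: 7→4→9→0→8 push 5 @ unit cost 33 (adds 165)
total cost = 303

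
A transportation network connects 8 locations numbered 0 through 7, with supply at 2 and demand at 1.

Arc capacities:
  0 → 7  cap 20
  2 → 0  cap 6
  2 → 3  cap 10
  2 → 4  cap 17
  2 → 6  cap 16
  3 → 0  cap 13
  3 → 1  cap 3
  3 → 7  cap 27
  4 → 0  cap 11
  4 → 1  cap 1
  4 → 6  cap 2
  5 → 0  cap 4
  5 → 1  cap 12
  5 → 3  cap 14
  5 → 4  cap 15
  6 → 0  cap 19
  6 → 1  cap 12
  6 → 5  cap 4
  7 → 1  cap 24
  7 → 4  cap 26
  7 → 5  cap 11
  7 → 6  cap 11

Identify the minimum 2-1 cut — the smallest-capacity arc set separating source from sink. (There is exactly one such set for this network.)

Min-cut arcs: {(2,0), (2,3), (2,6), (4,0), (4,1), (4,6)} (total capacity 46)

augment #1: 2→3→1 push 3
augment #2: 2→4→1 push 1
augment #3: 2→6→1 push 12
augment #4: 2→0→7→1 push 6
augment #5: 2→3→7→1 push 7
augment #6: 2→6→5→1 push 4
augment #7: 2→4→0→7→1 push 11
augment #8: 2→4→6→0→7→5→1 push 2
max flow = 46; residual-reachable set from 2 gives S-side
cut edges (S→T): {(2,0), (2,3), (2,6), (4,0), (4,1), (4,6)} total cap 46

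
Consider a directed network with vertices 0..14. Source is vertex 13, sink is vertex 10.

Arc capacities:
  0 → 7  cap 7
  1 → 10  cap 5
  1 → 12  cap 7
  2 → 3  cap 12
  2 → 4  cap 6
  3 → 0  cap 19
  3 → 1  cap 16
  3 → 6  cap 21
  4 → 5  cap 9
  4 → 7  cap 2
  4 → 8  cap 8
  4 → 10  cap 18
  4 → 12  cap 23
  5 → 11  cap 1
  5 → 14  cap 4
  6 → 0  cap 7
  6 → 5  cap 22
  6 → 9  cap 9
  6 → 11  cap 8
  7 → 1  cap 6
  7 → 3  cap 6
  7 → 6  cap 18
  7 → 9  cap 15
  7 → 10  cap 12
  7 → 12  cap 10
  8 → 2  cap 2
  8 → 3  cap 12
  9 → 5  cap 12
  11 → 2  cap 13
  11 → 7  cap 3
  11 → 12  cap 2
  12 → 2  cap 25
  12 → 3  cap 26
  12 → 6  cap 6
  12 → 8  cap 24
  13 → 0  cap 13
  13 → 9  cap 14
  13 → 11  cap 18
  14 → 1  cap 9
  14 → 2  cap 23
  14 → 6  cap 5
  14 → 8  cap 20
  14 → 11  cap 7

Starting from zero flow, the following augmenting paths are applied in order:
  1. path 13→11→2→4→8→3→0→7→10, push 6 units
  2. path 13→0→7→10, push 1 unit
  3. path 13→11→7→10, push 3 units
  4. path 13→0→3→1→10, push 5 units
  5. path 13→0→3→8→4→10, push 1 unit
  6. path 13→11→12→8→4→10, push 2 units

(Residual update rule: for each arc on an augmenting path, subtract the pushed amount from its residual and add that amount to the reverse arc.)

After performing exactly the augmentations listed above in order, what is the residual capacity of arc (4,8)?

after path 1 (13→11→2→4→8→3→0→7→10, push 6): res(4,8)=2
after path 2 (13→0→7→10, push 1): res(4,8)=2
after path 3 (13→11→7→10, push 3): res(4,8)=2
after path 4 (13→0→3→1→10, push 5): res(4,8)=2
after path 5 (13→0→3→8→4→10, push 1): res(4,8)=3
after path 6 (13→11→12→8→4→10, push 2): res(4,8)=5

Residual capacity of (4,8): 5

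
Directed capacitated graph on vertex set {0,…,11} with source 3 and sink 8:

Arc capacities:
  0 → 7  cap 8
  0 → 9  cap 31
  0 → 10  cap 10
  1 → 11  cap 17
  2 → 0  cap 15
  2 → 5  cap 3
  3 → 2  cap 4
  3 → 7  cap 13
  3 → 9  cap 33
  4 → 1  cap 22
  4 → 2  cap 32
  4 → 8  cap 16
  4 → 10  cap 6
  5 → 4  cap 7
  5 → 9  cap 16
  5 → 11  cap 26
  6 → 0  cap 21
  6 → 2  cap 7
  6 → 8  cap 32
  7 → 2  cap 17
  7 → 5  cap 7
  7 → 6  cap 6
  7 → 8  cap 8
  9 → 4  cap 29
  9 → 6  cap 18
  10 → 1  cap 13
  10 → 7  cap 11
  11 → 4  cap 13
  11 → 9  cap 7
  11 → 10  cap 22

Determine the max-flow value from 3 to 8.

Maximum flow value: 48

augment #1: 3→7→8 bottleneck 8, total now 8
augment #2: 3→7→6→8 bottleneck 5, total now 13
augment #3: 3→9→4→8 bottleneck 16, total now 29
augment #4: 3→9→6→8 bottleneck 17, total now 46
augment #5: 3→2→0→7→6→8 bottleneck 1, total now 47
augment #6: 3→2→0→9→6→8 bottleneck 1, total now 48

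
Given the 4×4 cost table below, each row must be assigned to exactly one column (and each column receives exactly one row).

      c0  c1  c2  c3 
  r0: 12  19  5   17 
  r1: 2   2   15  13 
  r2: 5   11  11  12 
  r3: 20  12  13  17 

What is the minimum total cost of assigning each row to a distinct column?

Minimum assignment cost: 29

optimal assignment: row0→col2 (cost 5), row1→col1 (cost 2), row2→col0 (cost 5), row3→col3 (cost 17)
total = 5 + 2 + 5 + 17 = 29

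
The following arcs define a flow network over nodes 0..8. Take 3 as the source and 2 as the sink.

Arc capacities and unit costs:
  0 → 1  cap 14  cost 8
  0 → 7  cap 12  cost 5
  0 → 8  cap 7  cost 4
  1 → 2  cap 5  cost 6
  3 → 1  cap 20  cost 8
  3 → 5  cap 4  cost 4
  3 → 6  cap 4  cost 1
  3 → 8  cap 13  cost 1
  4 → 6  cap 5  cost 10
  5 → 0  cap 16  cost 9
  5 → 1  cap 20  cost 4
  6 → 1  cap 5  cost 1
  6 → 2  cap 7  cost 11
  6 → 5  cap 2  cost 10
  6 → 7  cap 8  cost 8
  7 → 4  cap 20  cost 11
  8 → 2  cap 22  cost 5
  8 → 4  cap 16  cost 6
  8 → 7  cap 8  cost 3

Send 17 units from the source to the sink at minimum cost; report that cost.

shortest-cost path #1: 3→8→2 push 13 @ unit cost 6 (adds 78)
shortest-cost path #2: 3→6→1→2 push 4 @ unit cost 8 (adds 32)
total cost = 110

Minimum cost for 17 units: 110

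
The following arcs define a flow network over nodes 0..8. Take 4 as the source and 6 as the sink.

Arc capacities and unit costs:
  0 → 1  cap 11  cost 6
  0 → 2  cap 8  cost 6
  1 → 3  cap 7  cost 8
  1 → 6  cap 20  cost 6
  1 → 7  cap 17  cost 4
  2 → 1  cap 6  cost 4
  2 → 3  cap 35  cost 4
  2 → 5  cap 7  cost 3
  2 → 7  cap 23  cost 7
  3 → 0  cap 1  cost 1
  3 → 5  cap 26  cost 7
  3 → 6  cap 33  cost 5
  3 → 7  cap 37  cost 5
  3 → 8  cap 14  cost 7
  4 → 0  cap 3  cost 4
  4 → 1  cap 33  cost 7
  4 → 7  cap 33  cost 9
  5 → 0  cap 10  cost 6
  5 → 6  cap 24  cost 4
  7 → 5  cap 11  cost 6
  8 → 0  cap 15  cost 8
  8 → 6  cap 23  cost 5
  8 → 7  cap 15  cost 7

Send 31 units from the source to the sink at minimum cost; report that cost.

Minimum cost for 31 units: 463

shortest-cost path #1: 4→1→6 push 20 @ unit cost 13 (adds 260)
shortest-cost path #2: 4→0→2→5→6 push 3 @ unit cost 17 (adds 51)
shortest-cost path #3: 4→7→5→6 push 8 @ unit cost 19 (adds 152)
total cost = 463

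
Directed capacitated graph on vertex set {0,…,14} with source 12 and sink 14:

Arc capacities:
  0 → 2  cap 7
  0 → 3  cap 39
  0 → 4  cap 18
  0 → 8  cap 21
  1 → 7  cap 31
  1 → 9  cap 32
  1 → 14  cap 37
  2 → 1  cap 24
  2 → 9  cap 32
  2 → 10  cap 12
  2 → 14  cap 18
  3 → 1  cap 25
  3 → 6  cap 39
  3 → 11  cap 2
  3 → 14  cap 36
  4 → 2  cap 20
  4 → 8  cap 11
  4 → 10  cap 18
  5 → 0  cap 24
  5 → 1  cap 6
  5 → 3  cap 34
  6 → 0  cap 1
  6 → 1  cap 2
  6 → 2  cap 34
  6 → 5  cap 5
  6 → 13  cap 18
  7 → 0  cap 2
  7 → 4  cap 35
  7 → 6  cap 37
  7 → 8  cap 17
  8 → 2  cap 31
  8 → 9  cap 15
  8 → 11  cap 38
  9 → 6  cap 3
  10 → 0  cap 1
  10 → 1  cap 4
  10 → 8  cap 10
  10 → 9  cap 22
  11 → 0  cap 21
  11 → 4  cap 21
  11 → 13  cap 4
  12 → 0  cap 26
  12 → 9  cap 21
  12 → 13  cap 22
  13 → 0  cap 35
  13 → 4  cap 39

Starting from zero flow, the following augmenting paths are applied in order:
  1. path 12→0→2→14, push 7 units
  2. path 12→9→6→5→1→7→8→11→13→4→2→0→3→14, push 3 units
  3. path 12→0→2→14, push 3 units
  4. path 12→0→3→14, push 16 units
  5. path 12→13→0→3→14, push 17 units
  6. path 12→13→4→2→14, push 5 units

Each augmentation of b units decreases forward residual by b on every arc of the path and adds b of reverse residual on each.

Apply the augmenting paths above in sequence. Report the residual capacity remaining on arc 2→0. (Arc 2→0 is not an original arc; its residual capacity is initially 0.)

Residual capacity of (2,0): 7

after path 1 (12→0→2→14, push 7): res(2,0)=7
after path 2 (12→9→6→5→1→7→8→11→13→4→2→0→3→14, push 3): res(2,0)=4
after path 3 (12→0→2→14, push 3): res(2,0)=7
after path 4 (12→0→3→14, push 16): res(2,0)=7
after path 5 (12→13→0→3→14, push 17): res(2,0)=7
after path 6 (12→13→4→2→14, push 5): res(2,0)=7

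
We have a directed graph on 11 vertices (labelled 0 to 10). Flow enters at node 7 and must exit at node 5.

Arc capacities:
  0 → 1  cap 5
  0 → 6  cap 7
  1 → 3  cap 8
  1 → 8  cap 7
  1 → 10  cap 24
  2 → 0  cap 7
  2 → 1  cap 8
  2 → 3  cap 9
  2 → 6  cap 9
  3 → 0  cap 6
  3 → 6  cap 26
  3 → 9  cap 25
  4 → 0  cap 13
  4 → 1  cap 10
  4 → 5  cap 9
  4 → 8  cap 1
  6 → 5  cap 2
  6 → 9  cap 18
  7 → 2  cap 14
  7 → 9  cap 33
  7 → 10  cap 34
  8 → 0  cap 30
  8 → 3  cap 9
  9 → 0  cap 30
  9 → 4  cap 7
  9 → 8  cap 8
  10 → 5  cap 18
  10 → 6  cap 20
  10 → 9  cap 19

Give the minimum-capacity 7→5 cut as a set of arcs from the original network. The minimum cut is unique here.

Min-cut arcs: {(6,5), (9,4), (10,5)} (total capacity 27)

augment #1: 7→10→5 push 18
augment #2: 7→2→6→5 push 2
augment #3: 7→9→4→5 push 7
max flow = 27; residual-reachable set from 7 gives S-side
cut edges (S→T): {(6,5), (9,4), (10,5)} total cap 27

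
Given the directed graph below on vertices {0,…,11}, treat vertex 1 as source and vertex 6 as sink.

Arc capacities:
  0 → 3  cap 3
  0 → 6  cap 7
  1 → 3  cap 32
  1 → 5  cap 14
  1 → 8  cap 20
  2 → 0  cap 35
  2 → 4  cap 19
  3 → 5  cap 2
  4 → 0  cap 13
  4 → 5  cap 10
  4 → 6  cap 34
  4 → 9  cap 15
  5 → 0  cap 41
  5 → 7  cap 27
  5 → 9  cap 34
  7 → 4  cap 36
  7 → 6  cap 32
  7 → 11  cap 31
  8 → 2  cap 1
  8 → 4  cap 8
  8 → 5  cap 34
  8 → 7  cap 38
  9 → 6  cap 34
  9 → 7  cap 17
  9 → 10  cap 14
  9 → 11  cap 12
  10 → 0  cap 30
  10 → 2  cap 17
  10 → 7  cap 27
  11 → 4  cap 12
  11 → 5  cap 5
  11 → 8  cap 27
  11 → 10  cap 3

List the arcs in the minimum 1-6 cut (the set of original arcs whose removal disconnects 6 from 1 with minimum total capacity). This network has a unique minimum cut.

Min-cut arcs: {(1,5), (1,8), (3,5)} (total capacity 36)

augment #1: 1→5→0→6 push 7
augment #2: 1→5→7→6 push 7
augment #3: 1→8→4→6 push 8
augment #4: 1→8→7→6 push 12
augment #5: 1→3→5→7→6 push 2
max flow = 36; residual-reachable set from 1 gives S-side
cut edges (S→T): {(1,5), (1,8), (3,5)} total cap 36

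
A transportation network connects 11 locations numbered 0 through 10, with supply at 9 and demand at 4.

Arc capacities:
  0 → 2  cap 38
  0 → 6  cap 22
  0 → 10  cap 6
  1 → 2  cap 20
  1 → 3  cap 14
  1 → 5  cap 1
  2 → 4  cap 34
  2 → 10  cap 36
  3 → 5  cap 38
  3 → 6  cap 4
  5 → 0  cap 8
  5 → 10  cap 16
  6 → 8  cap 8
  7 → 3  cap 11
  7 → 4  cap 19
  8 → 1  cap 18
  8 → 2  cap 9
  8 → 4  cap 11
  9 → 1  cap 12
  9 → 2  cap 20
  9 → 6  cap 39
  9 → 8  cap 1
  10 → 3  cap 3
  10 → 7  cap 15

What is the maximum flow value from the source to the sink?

augment #1: 9→2→4 bottleneck 20, total now 20
augment #2: 9→8→4 bottleneck 1, total now 21
augment #3: 9→1→2→4 bottleneck 12, total now 33
augment #4: 9→6→8→4 bottleneck 8, total now 41

Maximum flow value: 41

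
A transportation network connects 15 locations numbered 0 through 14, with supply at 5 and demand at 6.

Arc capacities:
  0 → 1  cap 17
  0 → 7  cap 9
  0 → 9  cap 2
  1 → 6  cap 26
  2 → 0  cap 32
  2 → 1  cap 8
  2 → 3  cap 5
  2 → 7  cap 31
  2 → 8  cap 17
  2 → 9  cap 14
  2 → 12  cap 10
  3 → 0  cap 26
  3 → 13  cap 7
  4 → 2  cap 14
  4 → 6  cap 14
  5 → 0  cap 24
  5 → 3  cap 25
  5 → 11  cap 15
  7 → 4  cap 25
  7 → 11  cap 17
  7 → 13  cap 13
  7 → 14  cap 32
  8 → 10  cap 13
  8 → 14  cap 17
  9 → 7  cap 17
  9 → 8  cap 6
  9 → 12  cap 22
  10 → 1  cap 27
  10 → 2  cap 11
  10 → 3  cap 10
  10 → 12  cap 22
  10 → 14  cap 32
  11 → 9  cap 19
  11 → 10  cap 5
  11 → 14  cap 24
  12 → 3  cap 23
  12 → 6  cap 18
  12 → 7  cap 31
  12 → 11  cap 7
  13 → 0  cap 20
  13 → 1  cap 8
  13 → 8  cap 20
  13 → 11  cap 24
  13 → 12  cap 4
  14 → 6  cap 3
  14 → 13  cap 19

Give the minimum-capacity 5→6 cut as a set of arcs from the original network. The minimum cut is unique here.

Min-cut arcs: {(0,1), (0,7), (0,9), (3,13), (5,11)} (total capacity 50)

augment #1: 5→0→1→6 push 17
augment #2: 5→11→14→6 push 3
augment #3: 5→0→7→4→6 push 7
augment #4: 5→3→13→1→6 push 7
augment #5: 5→11→9→12→6 push 12
augment #6: 5→3→0→7→4→6 push 2
augment #7: 5→3→0→9→12→6 push 2
max flow = 50; residual-reachable set from 5 gives S-side
cut edges (S→T): {(0,1), (0,7), (0,9), (3,13), (5,11)} total cap 50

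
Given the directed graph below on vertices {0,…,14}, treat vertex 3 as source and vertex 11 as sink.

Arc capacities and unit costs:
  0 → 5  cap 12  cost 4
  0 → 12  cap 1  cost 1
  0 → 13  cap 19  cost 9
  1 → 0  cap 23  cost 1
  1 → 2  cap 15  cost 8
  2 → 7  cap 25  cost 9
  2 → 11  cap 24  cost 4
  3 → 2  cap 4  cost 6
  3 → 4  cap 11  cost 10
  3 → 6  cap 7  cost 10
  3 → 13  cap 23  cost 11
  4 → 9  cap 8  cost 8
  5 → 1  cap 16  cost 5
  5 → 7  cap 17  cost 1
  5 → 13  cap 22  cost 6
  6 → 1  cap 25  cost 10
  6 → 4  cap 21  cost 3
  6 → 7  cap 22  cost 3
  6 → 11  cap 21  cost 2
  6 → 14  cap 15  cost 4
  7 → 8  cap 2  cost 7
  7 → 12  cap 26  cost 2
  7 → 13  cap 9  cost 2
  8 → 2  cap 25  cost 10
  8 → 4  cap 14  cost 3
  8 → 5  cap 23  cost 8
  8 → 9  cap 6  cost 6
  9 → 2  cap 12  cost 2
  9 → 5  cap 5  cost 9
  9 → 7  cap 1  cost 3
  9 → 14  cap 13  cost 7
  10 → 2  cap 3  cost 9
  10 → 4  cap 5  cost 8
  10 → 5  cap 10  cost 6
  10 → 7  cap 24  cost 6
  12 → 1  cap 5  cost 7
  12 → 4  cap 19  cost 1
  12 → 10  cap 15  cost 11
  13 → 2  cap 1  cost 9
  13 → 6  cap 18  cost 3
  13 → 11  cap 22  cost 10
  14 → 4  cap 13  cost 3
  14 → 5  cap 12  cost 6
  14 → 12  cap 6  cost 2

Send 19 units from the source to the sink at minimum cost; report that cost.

Minimum cost for 19 units: 252

shortest-cost path #1: 3→2→11 push 4 @ unit cost 10 (adds 40)
shortest-cost path #2: 3→6→11 push 7 @ unit cost 12 (adds 84)
shortest-cost path #3: 3→13→6→11 push 8 @ unit cost 16 (adds 128)
total cost = 252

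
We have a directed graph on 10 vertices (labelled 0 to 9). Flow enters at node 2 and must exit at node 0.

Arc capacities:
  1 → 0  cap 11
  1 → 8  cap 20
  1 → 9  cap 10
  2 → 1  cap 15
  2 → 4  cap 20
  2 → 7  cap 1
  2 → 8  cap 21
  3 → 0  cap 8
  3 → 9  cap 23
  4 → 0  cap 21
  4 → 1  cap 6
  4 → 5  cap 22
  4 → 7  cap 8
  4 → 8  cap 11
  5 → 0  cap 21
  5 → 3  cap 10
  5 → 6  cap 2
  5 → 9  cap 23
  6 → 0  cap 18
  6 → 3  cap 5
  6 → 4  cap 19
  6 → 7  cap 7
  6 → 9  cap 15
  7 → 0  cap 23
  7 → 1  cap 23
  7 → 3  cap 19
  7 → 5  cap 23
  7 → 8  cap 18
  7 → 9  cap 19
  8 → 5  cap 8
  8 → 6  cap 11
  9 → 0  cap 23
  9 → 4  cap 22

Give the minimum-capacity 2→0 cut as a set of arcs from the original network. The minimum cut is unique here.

Min-cut arcs: {(2,1), (2,4), (2,7), (8,5), (8,6)} (total capacity 55)

augment #1: 2→1→0 push 11
augment #2: 2→4→0 push 20
augment #3: 2→7→0 push 1
augment #4: 2→1→9→0 push 4
augment #5: 2→8→5→0 push 8
augment #6: 2→8→6→0 push 11
max flow = 55; residual-reachable set from 2 gives S-side
cut edges (S→T): {(2,1), (2,4), (2,7), (8,5), (8,6)} total cap 55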